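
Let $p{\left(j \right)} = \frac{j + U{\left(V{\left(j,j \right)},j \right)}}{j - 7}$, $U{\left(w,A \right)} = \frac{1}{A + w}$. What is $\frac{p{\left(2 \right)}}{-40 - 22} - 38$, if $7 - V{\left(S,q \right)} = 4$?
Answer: $- \frac{58889}{1550} \approx -37.993$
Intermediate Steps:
$V{\left(S,q \right)} = 3$ ($V{\left(S,q \right)} = 7 - 4 = 3$)
$p{\left(j \right)} = \frac{j + \frac{1}{3 + j}}{-7 + j}$ ($p{\left(j \right)} = \frac{j + \frac{1}{j + 3}}{j - 7} = \frac{j + \frac{1}{3 + j}}{-7 + j}$)
$\frac{p{\left(2 \right)}}{-40 - 22} - 38 = \frac{\frac{1}{-7 + 2} \frac{1}{3 + 2} \left(1 + 2 \left(3 + 2\right)\right)}{-40 - 22} - 38 = \frac{\frac{1}{-5} \cdot \frac{1}{5} \left(1 + 2 \cdot 5\right)}{-62} - 38 = - \frac{\left(- \frac{1}{5}\right) \frac{1}{5} \left(1 + 10\right)}{62} - 38 = - \frac{\left(- \frac{1}{5}\right) \frac{1}{5} \cdot 11}{62} - 38 = \left(- \frac{1}{62}\right) \left(- \frac{11}{25}\right) - 38 = \frac{11}{1550} - 38 = - \frac{58889}{1550}$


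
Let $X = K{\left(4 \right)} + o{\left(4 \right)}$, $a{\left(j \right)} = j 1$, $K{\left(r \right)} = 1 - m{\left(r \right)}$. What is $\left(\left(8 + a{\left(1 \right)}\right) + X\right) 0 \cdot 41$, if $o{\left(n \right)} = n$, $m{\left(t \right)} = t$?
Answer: $0$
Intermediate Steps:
$K{\left(r \right)} = 1 - r$
$a{\left(j \right)} = j$
$X = 1$ ($X = \left(1 - 4\right) + 4 = -3 + 4 = 1$)
$\left(\left(8 + a{\left(1 \right)}\right) + X\right) 0 \cdot 41 = \left(\left(8 + 1\right) + 1\right) 0 \cdot 41 = \left(9 + 1\right) 0 \cdot 41 = 10 \cdot 0 \cdot 41 = 0 \cdot 41 = 0$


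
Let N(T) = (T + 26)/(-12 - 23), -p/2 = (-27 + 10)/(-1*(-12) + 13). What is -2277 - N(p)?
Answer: -1991691/875 ≈ -2276.2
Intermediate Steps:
p = 34/25 (p = -2*(-27 + 10)/(-1*(-12) + 13) = -(-34)/(12 + 13) = -(-34)/25 = -2*(-17/25) = 34/25 ≈ 1.3600)
N(T) = -26/35 - T/35 (N(T) = (26 + T)/(-35) = (26 + T)*(-1/35) = -26/35 - T/35)
-2277 - N(p) = -2277 - (-26/35 - 1/35*34/25) = -2277 - (-26/35 - 34/875) = -2277 - 1*(-684/875) = -2277 + 684/875 = -1991691/875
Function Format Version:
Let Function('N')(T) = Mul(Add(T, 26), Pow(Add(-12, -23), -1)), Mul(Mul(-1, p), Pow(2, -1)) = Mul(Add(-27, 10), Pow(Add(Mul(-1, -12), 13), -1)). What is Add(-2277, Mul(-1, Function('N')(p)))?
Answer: Rational(-1991691, 875) ≈ -2276.2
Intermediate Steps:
p = Rational(34, 25) (p = Mul(-2, Mul(Add(-27, 10), Pow(Add(Mul(-1, -12), 13), -1))) = Mul(-2, Mul(-17, Pow(Add(12, 13), -1))) = Mul(-2, Mul(-17, Pow(25, -1))) = Mul(-2, Mul(-17, Rational(1, 25))) = Mul(-2, Rational(-17, 25)) = Rational(34, 25) ≈ 1.3600)
Function('N')(T) = Add(Rational(-26, 35), Mul(Rational(-1, 35), T)) (Function('N')(T) = Mul(Add(26, T), Pow(-35, -1)) = Mul(Add(26, T), Rational(-1, 35)) = Add(Rational(-26, 35), Mul(Rational(-1, 35), T)))
Add(-2277, Mul(-1, Function('N')(p))) = Add(-2277, Mul(-1, Add(Rational(-26, 35), Mul(Rational(-1, 35), Rational(34, 25))))) = Add(-2277, Mul(-1, Add(Rational(-26, 35), Rational(-34, 875)))) = Add(-2277, Mul(-1, Rational(-684, 875))) = Add(-2277, Rational(684, 875)) = Rational(-1991691, 875)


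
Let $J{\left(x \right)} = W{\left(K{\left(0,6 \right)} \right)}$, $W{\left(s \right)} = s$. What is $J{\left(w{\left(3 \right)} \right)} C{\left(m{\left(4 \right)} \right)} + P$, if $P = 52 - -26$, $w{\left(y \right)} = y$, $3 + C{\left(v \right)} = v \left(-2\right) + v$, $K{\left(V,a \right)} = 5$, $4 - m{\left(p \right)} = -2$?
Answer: $33$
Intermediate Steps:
$m{\left(p \right)} = 6$ ($m{\left(p \right)} = 4 - -2 = 4 + 2 = 6$)
$C{\left(v \right)} = -3 - v$ ($C{\left(v \right)} = -3 + \left(v \left(-2\right) + v\right) = -3 + \left(- 2 v + v\right) = -3 - v$)
$J{\left(x \right)} = 5$
$P = 78$ ($P = 52 + 26 = 78$)
$J{\left(w{\left(3 \right)} \right)} C{\left(m{\left(4 \right)} \right)} + P = 5 \left(-3 - 6\right) + 78 = 5 \left(-9\right) + 78 = -45 + 78 = 33$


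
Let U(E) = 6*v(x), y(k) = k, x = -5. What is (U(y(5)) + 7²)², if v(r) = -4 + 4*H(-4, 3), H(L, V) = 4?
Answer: 14641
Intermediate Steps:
v(r) = 12 (v(r) = -4 + 4*4 = -4 + 16 = 12)
U(E) = 72 (U(E) = 6*12 = 72)
(U(y(5)) + 7²)² = (72 + 7²)² = (72 + 49)² = 121² = 14641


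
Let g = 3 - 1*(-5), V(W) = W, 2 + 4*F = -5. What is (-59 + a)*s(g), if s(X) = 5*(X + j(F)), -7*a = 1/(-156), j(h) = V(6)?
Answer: -322135/78 ≈ -4129.9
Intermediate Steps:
F = -7/4 (F = -1/2 + (1/4)*(-5) = -1/2 - 5/4 = -7/4 ≈ -1.7500)
j(h) = 6
a = 1/1092 (a = -1/7/(-156) = -1/7*(-1/156) = 1/1092 ≈ 0.00091575)
g = 8 (g = 3 + 5 = 8)
s(X) = 30 + 5*X (s(X) = 5*(X + 6) = 5*(6 + X) = 30 + 5*X)
(-59 + a)*s(g) = (-59 + 1/1092)*(30 + 5*8) = -64427*(30 + 40)/1092 = -64427/1092*70 = -322135/78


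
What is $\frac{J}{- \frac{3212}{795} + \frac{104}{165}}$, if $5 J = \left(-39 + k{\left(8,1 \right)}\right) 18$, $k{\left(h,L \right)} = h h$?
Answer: $- \frac{26235}{994} \approx -26.393$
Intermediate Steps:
$k{\left(h,L \right)} = h^{2}$
$J = 90$ ($J = \frac{\left(-39 + 8^{2}\right) 18}{5} = \frac{\left(-39 + 64\right) 18}{5} = \frac{25 \cdot 18}{5} = \frac{1}{5} \cdot 450 = 90$)
$\frac{J}{- \frac{3212}{795} + \frac{104}{165}} = \frac{90}{- \frac{3212}{795} + \frac{104}{165}} = \frac{90}{- \frac{1988}{583}} = 90 \left(- \frac{583}{1988}\right) = - \frac{26235}{994}$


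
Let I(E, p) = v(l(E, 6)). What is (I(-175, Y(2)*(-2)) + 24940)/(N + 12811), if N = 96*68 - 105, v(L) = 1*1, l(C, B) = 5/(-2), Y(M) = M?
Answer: 24941/19234 ≈ 1.2967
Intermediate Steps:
l(C, B) = -5/2 (l(C, B) = 5*(-½) = -5/2)
v(L) = 1
I(E, p) = 1
N = 6423 (N = 6528 - 105 = 6423)
(I(-175, Y(2)*(-2)) + 24940)/(N + 12811) = (1 + 24940)/(6423 + 12811) = 24941/19234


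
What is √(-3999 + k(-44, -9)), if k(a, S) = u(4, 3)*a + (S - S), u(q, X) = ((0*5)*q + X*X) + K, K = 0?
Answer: I*√4395 ≈ 66.295*I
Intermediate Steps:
u(q, X) = X² (u(q, X) = ((0*5)*q + X*X) + 0 = (0*q + X²) + 0 = (0 + X²) + 0 = X² + 0 = X²)
k(a, S) = 9*a (k(a, S) = 3²*a + (S - S) = 9*a + 0 = 9*a)
√(-3999 + k(-44, -9)) = √(-3999 + 9*(-44)) = √(-3999 - 396) = √(-4395) = I*√4395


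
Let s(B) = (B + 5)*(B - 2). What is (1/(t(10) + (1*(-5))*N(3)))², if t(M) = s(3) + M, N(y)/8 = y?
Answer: 1/10404 ≈ 9.6117e-5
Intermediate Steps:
N(y) = 8*y
s(B) = (-2 + B)*(5 + B) (s(B) = (5 + B)*(-2 + B) = (-2 + B)*(5 + B))
t(M) = 8 + M (t(M) = (-10 + 3² + 3*3) + M = (-10 + 9 + 9) + M = 8 + M)
(1/(t(10) + (1*(-5))*N(3)))² = (1/((8 + 10) + (1*(-5))*(8*3)))² = (1/(18 - 5*24))² = (1/(18 - 120))² = (1/(-102))² = (-1/102)² = 1/10404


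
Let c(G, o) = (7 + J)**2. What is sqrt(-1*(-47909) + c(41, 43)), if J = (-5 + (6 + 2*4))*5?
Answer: sqrt(50613) ≈ 224.97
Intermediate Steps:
J = 45 (J = (-5 + (6 + 8))*5 = (-5 + 14)*5 = 9*5 = 45)
c(G, o) = 2704 (c(G, o) = (7 + 45)**2 = 52**2 = 2704)
sqrt(-1*(-47909) + c(41, 43)) = sqrt(-1*(-47909) + 2704) = sqrt(47909 + 2704) = sqrt(50613)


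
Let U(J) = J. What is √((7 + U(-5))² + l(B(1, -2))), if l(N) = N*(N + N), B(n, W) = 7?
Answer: √102 ≈ 10.100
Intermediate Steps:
l(N) = 2*N² (l(N) = N*(2*N) = 2*N²)
√((7 + U(-5))² + l(B(1, -2))) = √((7 - 5)² + 2*7²) = √(2² + 2*49) = √(4 + 98) = √102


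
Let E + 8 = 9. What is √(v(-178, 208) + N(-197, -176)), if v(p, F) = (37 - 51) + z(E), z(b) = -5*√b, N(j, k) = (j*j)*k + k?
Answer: I*√6830579 ≈ 2613.5*I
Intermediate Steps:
E = 1 (E = -8 + 9 = 1)
N(j, k) = k + k*j² (N(j, k) = j²*k + k = k*j² + k = k + k*j²)
v(p, F) = -19 (v(p, F) = (37 - 51) - 5*√1 = -14 - 5*1 = -14 - 5 = -19)
√(v(-178, 208) + N(-197, -176)) = √(-19 - 176*(1 + (-197)²)) = √(-19 - 176*(1 + 38809)) = √(-19 - 176*38810) = √(-19 - 6830560) = √(-6830579) = I*√6830579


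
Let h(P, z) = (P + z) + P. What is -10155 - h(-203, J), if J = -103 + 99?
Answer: -9745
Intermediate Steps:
J = -4
h(P, z) = z + 2*P
-10155 - h(-203, J) = -10155 - (-4 + 2*(-203)) = -10155 - (-4 - 406) = -10155 - 1*(-410) = -10155 + 410 = -9745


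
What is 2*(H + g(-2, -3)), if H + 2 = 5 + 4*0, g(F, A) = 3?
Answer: 12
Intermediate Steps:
H = 3 (H = -2 + (5 + 4*0) = -2 + (5 + 0) = -2 + 5 = 3)
2*(H + g(-2, -3)) = 2*(3 + 3) = 2*6 = 12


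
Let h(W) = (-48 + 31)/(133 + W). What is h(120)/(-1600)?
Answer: 17/404800 ≈ 4.1996e-5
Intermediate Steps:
h(W) = -17/(133 + W)
h(120)/(-1600) = -17/(133 + 120)/(-1600) = -17/253*(-1/1600) = 17/404800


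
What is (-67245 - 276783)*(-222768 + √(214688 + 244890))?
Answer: 76638429504 - 344028*√459578 ≈ 7.6405e+10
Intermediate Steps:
(-67245 - 276783)*(-222768 + √(214688 + 244890)) = -344028*(-222768 + √459578) = 76638429504 - 344028*√459578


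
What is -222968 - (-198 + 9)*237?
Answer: -178175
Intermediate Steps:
-222968 - (-198 + 9)*237 = -222968 - (-189)*237 = -222968 - 1*(-44793) = -222968 + 44793 = -178175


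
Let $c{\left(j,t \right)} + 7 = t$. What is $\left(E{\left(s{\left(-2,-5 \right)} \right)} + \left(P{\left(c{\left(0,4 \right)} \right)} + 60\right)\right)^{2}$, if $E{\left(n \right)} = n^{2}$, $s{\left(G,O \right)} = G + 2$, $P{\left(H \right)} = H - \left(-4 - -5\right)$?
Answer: $3136$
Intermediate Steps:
$c{\left(j,t \right)} = -7 + t$
$P{\left(H \right)} = -1 + H$ ($P{\left(H \right)} = H - \left(-4 + 5\right) = H - 1 = -1 + H$)
$s{\left(G,O \right)} = 2 + G$
$\left(E{\left(s{\left(-2,-5 \right)} \right)} + \left(P{\left(c{\left(0,4 \right)} \right)} + 60\right)\right)^{2} = \left(\left(2 - 2\right)^{2} + \left(\left(-1 + \left(-7 + 4\right)\right) + 60\right)\right)^{2} = \left(0^{2} + \left(\left(-1 - 3\right) + 60\right)\right)^{2} = \left(0 + \left(-4 + 60\right)\right)^{2} = \left(0 + 56\right)^{2} = 56^{2} = 3136$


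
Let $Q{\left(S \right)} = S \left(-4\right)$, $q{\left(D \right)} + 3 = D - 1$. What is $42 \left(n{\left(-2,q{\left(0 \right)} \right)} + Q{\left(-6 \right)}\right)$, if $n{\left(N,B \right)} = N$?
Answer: $924$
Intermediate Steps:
$q{\left(D \right)} = -4 + D$ ($q{\left(D \right)} = -3 + \left(D - 1\right) = -3 + \left(-1 + D\right) = -4 + D$)
$Q{\left(S \right)} = - 4 S$
$42 \left(n{\left(-2,q{\left(0 \right)} \right)} + Q{\left(-6 \right)}\right) = 42 \left(-2 - -24\right) = 42 \left(-2 + 24\right) = 42 \cdot 22 = 924$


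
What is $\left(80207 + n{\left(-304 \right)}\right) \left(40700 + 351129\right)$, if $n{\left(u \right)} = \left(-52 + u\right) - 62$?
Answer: $31263644081$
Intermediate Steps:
$n{\left(u \right)} = -114 + u$
$\left(80207 + n{\left(-304 \right)}\right) \left(40700 + 351129\right) = \left(80207 - 418\right) \left(40700 + 351129\right) = \left(80207 - 418\right) 391829 = 79789 \cdot 391829 = 31263644081$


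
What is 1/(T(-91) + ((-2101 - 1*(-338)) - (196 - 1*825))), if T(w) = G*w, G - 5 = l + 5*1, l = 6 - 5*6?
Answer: 1/140 ≈ 0.0071429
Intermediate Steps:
l = -24 (l = 6 - 30 = -24)
G = -14 (G = 5 + (-24 + 5*1) = 5 + (-24 + 5) = 5 - 19 = -14)
T(w) = -14*w
1/(T(-91) + ((-2101 - 1*(-338)) - (196 - 1*825))) = 1/(-14*(-91) + ((-2101 - 1*(-338)) - (196 - 1*825))) = 1/(1274 + ((-2101 + 338) - (196 - 825))) = 1/(1274 + (-1763 - 1*(-629))) = 1/(1274 + (-1763 + 629)) = 1/(1274 - 1134) = 1/140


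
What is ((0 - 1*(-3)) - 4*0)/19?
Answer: 3/19 ≈ 0.15789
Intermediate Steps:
((0 - 1*(-3)) - 4*0)/19 = ((0 + 3) + 0)*(1/19) = (3 + 0)*(1/19) = 3*(1/19) = 3/19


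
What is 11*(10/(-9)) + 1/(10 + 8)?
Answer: -73/6 ≈ -12.167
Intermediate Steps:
11*(10/(-9)) + 1/(10 + 8) = 11*(10*(-⅑)) + 1/18 = 11*(-10/9) + 1/18 = -110/9 + 1/18 = -73/6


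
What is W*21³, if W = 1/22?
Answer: 9261/22 ≈ 420.95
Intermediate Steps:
W = 1/22 (W = 1*(1/22) = 1/22 ≈ 0.045455)
W*21³ = (1/22)*21³ = (1/22)*9261 = 9261/22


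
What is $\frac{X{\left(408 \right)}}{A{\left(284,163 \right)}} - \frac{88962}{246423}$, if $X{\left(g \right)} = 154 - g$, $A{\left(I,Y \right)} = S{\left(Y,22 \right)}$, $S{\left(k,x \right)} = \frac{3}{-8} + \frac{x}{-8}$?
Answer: $\frac{166169162}{2053525} \approx 80.919$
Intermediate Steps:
$S{\left(k,x \right)} = - \frac{3}{8} - \frac{x}{8}$ ($S{\left(k,x \right)} = 3 \left(- \frac{1}{8}\right) + x \left(- \frac{1}{8}\right) = - \frac{3}{8} - \frac{x}{8}$)
$A{\left(I,Y \right)} = - \frac{25}{8}$ ($A{\left(I,Y \right)} = - \frac{3}{8} - \frac{11}{4} = - \frac{25}{8}$)
$\frac{X{\left(408 \right)}}{A{\left(284,163 \right)}} - \frac{88962}{246423} = \frac{154 - 408}{- \frac{25}{8}} - \frac{88962}{246423} = \left(154 - 408\right) \left(- \frac{8}{25}\right) - \frac{29654}{82141} = \left(-254\right) \left(- \frac{8}{25}\right) - \frac{29654}{82141} = \frac{2032}{25} - \frac{29654}{82141} = \frac{166169162}{2053525}$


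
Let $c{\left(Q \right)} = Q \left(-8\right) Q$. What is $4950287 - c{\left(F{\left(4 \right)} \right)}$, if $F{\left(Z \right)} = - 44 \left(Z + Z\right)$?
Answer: $5941519$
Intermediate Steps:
$F{\left(Z \right)} = - 88 Z$ ($F{\left(Z \right)} = - 44 \cdot 2 Z = - 88 Z$)
$c{\left(Q \right)} = - 8 Q^{2}$ ($c{\left(Q \right)} = - 8 Q Q = - 8 Q^{2}$)
$4950287 - c{\left(F{\left(4 \right)} \right)} = 4950287 - - 8 \left(\left(-88\right) 4\right)^{2} = 4950287 - - 8 \left(-352\right)^{2} = 4950287 - \left(-8\right) 123904 = 4950287 - -991232 = 4950287 + 991232 = 5941519$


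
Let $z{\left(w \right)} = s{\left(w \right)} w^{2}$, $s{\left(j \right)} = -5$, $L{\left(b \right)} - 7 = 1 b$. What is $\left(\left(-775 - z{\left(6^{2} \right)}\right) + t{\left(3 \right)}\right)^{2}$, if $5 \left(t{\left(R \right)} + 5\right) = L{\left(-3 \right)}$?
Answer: $\frac{812478016}{25} \approx 3.2499 \cdot 10^{7}$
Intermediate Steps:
$L{\left(b \right)} = 7 + b$ ($L{\left(b \right)} = 7 + 1 b = 7 + b$)
$t{\left(R \right)} = - \frac{21}{5}$ ($t{\left(R \right)} = -5 + \frac{7 - 3}{5} = -5 + \frac{1}{5} \cdot 4 = -5 + \frac{4}{5} = - \frac{21}{5}$)
$z{\left(w \right)} = - 5 w^{2}$
$\left(\left(-775 - z{\left(6^{2} \right)}\right) + t{\left(3 \right)}\right)^{2} = \left(\left(-775 - - 5 \left(6^{2}\right)^{2}\right) - \frac{21}{5}\right)^{2} = \left(\left(-775 - - 5 \cdot 36^{2}\right) - \frac{21}{5}\right)^{2} = \left(\left(-775 - \left(-5\right) 1296\right) - \frac{21}{5}\right)^{2} = \left(\left(-775 - -6480\right) - \frac{21}{5}\right)^{2} = \left(\left(-775 + 6480\right) - \frac{21}{5}\right)^{2} = \left(5705 - \frac{21}{5}\right)^{2} = \left(\frac{28504}{5}\right)^{2} = \frac{812478016}{25}$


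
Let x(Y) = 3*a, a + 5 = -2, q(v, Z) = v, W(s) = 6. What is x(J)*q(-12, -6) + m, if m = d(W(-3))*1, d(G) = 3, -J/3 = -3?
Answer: 255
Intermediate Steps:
J = 9 (J = -3*(-3) = 9)
a = -7 (a = -5 - 2 = -7)
m = 3 (m = 3*1 = 3)
x(Y) = -21 (x(Y) = 3*(-7) = -21)
x(J)*q(-12, -6) + m = -21*(-12) + 3 = 252 + 3 = 255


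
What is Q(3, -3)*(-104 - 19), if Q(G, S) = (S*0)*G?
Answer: 0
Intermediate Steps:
Q(G, S) = 0 (Q(G, S) = 0*G = 0)
Q(3, -3)*(-104 - 19) = 0*(-104 - 19) = 0*(-123) = 0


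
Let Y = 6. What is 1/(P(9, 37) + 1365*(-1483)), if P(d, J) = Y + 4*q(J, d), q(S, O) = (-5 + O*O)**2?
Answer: -1/2001185 ≈ -4.9970e-7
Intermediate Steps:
q(S, O) = (-5 + O**2)**2
P(d, J) = 6 + 4*(-5 + d**2)**2
1/(P(9, 37) + 1365*(-1483)) = 1/((6 + 4*(-5 + 9**2)**2) + 1365*(-1483)) = 1/((6 + 4*(-5 + 81)**2) - 2024295) = 1/((6 + 4*76**2) - 2024295) = 1/((6 + 4*5776) - 2024295) = 1/((6 + 23104) - 2024295) = 1/(23110 - 2024295) = 1/(-2001185) = -1/2001185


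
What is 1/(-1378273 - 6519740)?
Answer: -1/7898013 ≈ -1.2661e-7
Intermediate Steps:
1/(-1378273 - 6519740) = 1/(-7898013) = -1/7898013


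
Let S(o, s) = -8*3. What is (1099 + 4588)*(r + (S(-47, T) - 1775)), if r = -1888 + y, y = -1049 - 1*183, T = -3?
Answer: -27974353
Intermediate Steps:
y = -1232 (y = -1049 - 183 = -1232)
S(o, s) = -24
r = -3120 (r = -1888 - 1232 = -3120)
(1099 + 4588)*(r + (S(-47, T) - 1775)) = (1099 + 4588)*(-3120 + (-24 - 1775)) = 5687*(-3120 - 1799) = 5687*(-4919) = -27974353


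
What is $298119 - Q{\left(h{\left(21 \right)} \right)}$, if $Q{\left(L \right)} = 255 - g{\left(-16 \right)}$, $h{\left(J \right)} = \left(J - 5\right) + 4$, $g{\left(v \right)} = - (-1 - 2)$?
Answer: $297867$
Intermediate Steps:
$g{\left(v \right)} = 3$ ($g{\left(v \right)} = \left(-1\right) \left(-3\right) = 3$)
$h{\left(J \right)} = -1 + J$ ($h{\left(J \right)} = \left(-5 + J\right) + 4 = -1 + J$)
$Q{\left(L \right)} = 252$ ($Q{\left(L \right)} = 255 - 3 = 252$)
$298119 - Q{\left(h{\left(21 \right)} \right)} = 298119 - 252 = 297867$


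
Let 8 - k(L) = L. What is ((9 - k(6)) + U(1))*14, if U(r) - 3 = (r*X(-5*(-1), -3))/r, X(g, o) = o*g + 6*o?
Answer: -322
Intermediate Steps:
k(L) = 8 - L
X(g, o) = 6*o + g*o (X(g, o) = g*o + 6*o = 6*o + g*o)
U(r) = -30 (U(r) = 3 + (r*(-3*(6 - 5*(-1))))/r = 3 + (r*(-3*(6 + 5)))/r = 3 + (r*(-3*11))/r = 3 + (r*(-33))/r = 3 + (-33*r)/r = 3 - 33 = -30)
((9 - k(6)) + U(1))*14 = ((9 - (8 - 1*6)) - 30)*14 = ((9 - (8 - 6)) - 30)*14 = ((9 - 1*2) - 30)*14 = ((9 - 2) - 30)*14 = (7 - 30)*14 = -23*14 = -322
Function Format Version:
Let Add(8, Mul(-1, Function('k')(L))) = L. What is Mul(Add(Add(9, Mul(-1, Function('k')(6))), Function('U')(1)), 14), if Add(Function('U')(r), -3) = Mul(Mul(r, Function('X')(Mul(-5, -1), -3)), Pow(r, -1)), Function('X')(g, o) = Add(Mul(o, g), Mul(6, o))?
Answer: -322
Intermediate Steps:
Function('k')(L) = Add(8, Mul(-1, L))
Function('X')(g, o) = Add(Mul(6, o), Mul(g, o)) (Function('X')(g, o) = Add(Mul(g, o), Mul(6, o)) = Add(Mul(6, o), Mul(g, o)))
Function('U')(r) = -30 (Function('U')(r) = Add(3, Mul(Mul(r, Mul(-3, Add(6, Mul(-5, -1)))), Pow(r, -1))) = Add(3, Mul(Mul(r, Mul(-3, Add(6, 5))), Pow(r, -1))) = Add(3, Mul(Mul(r, Mul(-3, 11)), Pow(r, -1))) = Add(3, Mul(Mul(r, -33), Pow(r, -1))) = Add(3, Mul(Mul(-33, r), Pow(r, -1))) = Add(3, -33) = -30)
Mul(Add(Add(9, Mul(-1, Function('k')(6))), Function('U')(1)), 14) = Mul(Add(Add(9, Mul(-1, Add(8, Mul(-1, 6)))), -30), 14) = Mul(Add(Add(9, Mul(-1, Add(8, -6))), -30), 14) = Mul(Add(Add(9, Mul(-1, 2)), -30), 14) = Mul(Add(Add(9, -2), -30), 14) = Mul(Add(7, -30), 14) = Mul(-23, 14) = -322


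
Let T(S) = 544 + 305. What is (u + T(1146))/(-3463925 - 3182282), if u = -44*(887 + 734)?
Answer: 70475/6646207 ≈ 0.010604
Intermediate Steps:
T(S) = 849
u = -71324 (u = -44*1621 = -71324)
(u + T(1146))/(-3463925 - 3182282) = (-71324 + 849)/(-3463925 - 3182282) = -70475/(-6646207) = -70475*(-1/6646207) = 70475/6646207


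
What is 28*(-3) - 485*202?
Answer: -98054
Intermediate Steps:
28*(-3) - 485*202 = -84 - 97970 = -98054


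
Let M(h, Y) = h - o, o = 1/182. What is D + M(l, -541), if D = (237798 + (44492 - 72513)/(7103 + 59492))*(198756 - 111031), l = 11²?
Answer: 50567771574234609/2424058 ≈ 2.0861e+10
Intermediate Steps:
o = 1/182 ≈ 0.0054945
l = 121
M(h, Y) = -1/182 + h (M(h, Y) = h - 1*1/182 = h - 1/182 = -1/182 + h)
D = 277844897148005/13319 (D = (237798 - 28021/66595)*87725 = (15836129789/66595)*87725 = 277844897148005/13319 ≈ 2.0861e+10)
D + M(l, -541) = 277844897148005/13319 + (-1/182 + 121) = 277844897148005/13319 + 22021/182 = 50567771574234609/2424058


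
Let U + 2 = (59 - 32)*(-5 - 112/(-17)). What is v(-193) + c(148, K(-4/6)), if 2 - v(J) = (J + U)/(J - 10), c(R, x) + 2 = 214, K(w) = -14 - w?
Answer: 735928/3451 ≈ 213.25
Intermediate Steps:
U = 695/17 (U = -2 + (59 - 32)*(-5 - 112/(-17)) = -2 + 27*(-5 - 112*(-1/17)) = -2 + 27*(-5 + 112/17) = -2 + 27*(27/17) = -2 + 729/17 = 695/17 ≈ 40.882)
c(R, x) = 212 (c(R, x) = -2 + 214 = 212)
v(J) = 2 - (695/17 + J)/(-10 + J) (v(J) = 2 - (J + 695/17)/(J - 10) = 2 - (695/17 + J)/(-10 + J))
v(-193) + c(148, K(-4/6)) = (-1035/17 - 193)/(-10 - 193) + 212 = -4316/17/(-203) + 212 = -1/203*(-4316/17) + 212 = 4316/3451 + 212 = 735928/3451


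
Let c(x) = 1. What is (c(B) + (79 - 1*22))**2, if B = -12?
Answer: 3364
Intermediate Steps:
(c(B) + (79 - 1*22))**2 = (1 + (79 - 1*22))**2 = (1 + (79 - 22))**2 = (1 + 57)**2 = 58**2 = 3364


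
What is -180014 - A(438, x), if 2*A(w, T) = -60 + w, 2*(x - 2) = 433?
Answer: -180203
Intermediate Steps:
x = 437/2 (x = 2 + (1/2)*433 = 2 + 433/2 = 437/2 ≈ 218.50)
A(w, T) = -30 + w/2 (A(w, T) = (-60 + w)/2 = -30 + w/2)
-180014 - A(438, x) = -180014 - (-30 + (1/2)*438) = -180014 - (-30 + 219) = -180014 - 1*189 = -180014 - 189 = -180203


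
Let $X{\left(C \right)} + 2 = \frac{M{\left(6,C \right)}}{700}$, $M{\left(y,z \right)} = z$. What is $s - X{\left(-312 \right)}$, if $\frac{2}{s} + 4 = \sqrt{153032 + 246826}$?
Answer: $\frac{85566888}{34986175} + \frac{\sqrt{399858}}{199921} \approx 2.4489$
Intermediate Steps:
$s = \frac{2}{-4 + \sqrt{399858}}$ ($s = \frac{2}{-4 + \sqrt{153032 + 246826}} = \frac{2}{-4 + \sqrt{399858}} \approx 0.003183$)
$X{\left(C \right)} = -2 + \frac{C}{700}$
$s - X{\left(-312 \right)} = \left(\frac{4}{199921} + \frac{\sqrt{399858}}{199921}\right) - \left(-2 + \frac{1}{700} \left(-312\right)\right) = \left(\frac{4}{199921} + \frac{\sqrt{399858}}{199921}\right) - \left(-2 - \frac{78}{175}\right) = \left(\frac{4}{199921} + \frac{\sqrt{399858}}{199921}\right) - - \frac{428}{175} = \left(\frac{4}{199921} + \frac{\sqrt{399858}}{199921}\right) + \frac{428}{175} = \frac{85566888}{34986175} + \frac{\sqrt{399858}}{199921}$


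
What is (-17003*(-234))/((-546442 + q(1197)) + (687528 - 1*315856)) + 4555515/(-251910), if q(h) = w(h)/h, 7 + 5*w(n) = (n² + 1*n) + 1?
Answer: -23904764051221/584747179110 ≈ -40.880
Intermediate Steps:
w(n) = -6/5 + n/5 + n²/5 (w(n) = -7/5 + ((n² + 1*n) + 1)/5 = -7/5 + ((n² + n) + 1)/5 = -7/5 + ((n + n²) + 1)/5 = -7/5 + (1 + n + n²)/5 = -7/5 + (⅕ + n/5 + n²/5) = -6/5 + n/5 + n²/5)
q(h) = (-6/5 + h/5 + h²/5)/h
(-17003*(-234))/((-546442 + q(1197)) + (687528 - 1*315856)) + 4555515/(-251910) = (-17003*(-234))/((-546442 + (⅕)*(-6 + 1197 + 1197²)/1197) + (687528 - 1*315856)) + 4555515/(-251910) = 3978702/((-546442 + (⅕)*(1/1197)*(-6 + 1197 + 1432809)) + (687528 - 315856)) + 4555515*(-1/251910) = 3978702/((-546442 + (⅕)*(1/1197)*1434000) + 371672) - 303701/16794 = 3978702/((-546442 + 95600/399) + 371672) - 303701/16794 = 3978702/(-217934758/399 + 371672) - 303701/16794 = 3978702/(-69637630/399) - 303701/16794 = 3978702*(-399/69637630) - 303701/16794 = -793751049/34818815 - 303701/16794 = -23904764051221/584747179110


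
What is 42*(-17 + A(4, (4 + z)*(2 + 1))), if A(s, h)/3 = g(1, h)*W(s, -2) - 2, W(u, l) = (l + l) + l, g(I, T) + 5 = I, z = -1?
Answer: 2058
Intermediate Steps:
g(I, T) = -5 + I
W(u, l) = 3*l (W(u, l) = 2*l + l = 3*l)
A(s, h) = 66 (A(s, h) = 3*((-5 + 1)*(3*(-2)) - 2) = 3*(-4*(-6) - 2) = 3*(24 - 2) = 3*22 = 66)
42*(-17 + A(4, (4 + z)*(2 + 1))) = 42*(-17 + 66) = 42*49 = 2058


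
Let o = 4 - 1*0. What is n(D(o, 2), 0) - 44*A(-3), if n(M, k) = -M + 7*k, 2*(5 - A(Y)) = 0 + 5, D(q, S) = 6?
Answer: -116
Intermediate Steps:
o = 4 (o = 4 + 0 = 4)
A(Y) = 5/2 (A(Y) = 5 - (0 + 5)/2 = 5 - ½*5 = 5 - 5/2 = 5/2)
n(D(o, 2), 0) - 44*A(-3) = (-1*6 + 7*0) - 44*5/2 = (-6 + 0) - 110 = -6 - 110 = -116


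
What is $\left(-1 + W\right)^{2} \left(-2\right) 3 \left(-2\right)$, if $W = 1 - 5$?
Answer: $300$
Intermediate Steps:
$W = -4$
$\left(-1 + W\right)^{2} \left(-2\right) 3 \left(-2\right) = \left(-1 - 4\right)^{2} \left(-2\right) 3 \left(-2\right) = \left(-5\right)^{2} \left(-2\right) \left(-6\right) = 25 \left(-2\right) \left(-6\right) = \left(-50\right) \left(-6\right) = 300$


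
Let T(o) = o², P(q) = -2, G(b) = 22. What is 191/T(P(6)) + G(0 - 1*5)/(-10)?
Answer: 911/20 ≈ 45.550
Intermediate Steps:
191/T(P(6)) + G(0 - 1*5)/(-10) = 191/((-2)²) + 22/(-10) = 191/4 + 22*(-⅒) = 191*(¼) - 11/5 = 191/4 - 11/5 = 911/20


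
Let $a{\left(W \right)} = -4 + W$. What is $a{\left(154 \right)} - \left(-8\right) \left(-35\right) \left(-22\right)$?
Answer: $6310$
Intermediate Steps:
$a{\left(154 \right)} - \left(-8\right) \left(-35\right) \left(-22\right) = \left(-4 + 154\right) - \left(-8\right) \left(-35\right) \left(-22\right) = 150 - 280 \left(-22\right) = 150 - -6160 = 150 + 6160 = 6310$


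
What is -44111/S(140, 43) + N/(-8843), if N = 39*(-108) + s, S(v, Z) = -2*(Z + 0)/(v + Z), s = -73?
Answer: 71383832369/760498 ≈ 93865.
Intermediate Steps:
S(v, Z) = -2*Z/(Z + v)
N = -4285 (N = 39*(-108) - 73 = -4212 - 73 = -4285)
-44111/S(140, 43) + N/(-8843) = -44111/((-2*43/(43 + 140))) - 4285/(-8843) = -44111/((-2*43/183)) - 4285*(-1/8843) = -44111/((-2*43*1/183)) + 4285/8843 = -44111/(-86/183) + 4285/8843 = -44111*(-183/86) + 4285/8843 = 8072313/86 + 4285/8843 = 71383832369/760498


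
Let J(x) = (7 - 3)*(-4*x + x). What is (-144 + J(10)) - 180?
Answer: -444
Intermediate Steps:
J(x) = -12*x (J(x) = 4*(-3*x) = -12*x)
(-144 + J(10)) - 180 = (-144 - 12*10) - 180 = (-144 - 120) - 180 = -264 - 180 = -444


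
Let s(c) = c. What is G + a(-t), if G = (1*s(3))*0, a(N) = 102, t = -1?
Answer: 102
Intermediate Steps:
G = 0 (G = (1*3)*0 = 3*0 = 0)
G + a(-t) = 0 + 102 = 102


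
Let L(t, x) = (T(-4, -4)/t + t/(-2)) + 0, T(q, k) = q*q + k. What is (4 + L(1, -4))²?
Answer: 961/4 ≈ 240.25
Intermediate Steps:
T(q, k) = k + q² (T(q, k) = q² + k = k + q²)
L(t, x) = 12/t - t/2 (L(t, x) = ((-4 + (-4)²)/t + t/(-2)) + 0 = ((-4 + 16)/t + t*(-½)) + 0 = (12/t - t/2) + 0 = 12/t - t/2)
(4 + L(1, -4))² = (4 + (12/1 - ½*1))² = (4 + (12*1 - ½))² = (4 + (12 - ½))² = (4 + 23/2)² = (31/2)² = 961/4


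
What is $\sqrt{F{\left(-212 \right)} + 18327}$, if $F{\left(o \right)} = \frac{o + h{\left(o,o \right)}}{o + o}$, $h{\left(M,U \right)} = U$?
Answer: $2 \sqrt{4582} \approx 135.38$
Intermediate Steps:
$F{\left(o \right)} = 1$ ($F{\left(o \right)} = \frac{o + o}{o + o} = \frac{2 o}{2 o} = 2 o \frac{1}{2 o} = 1$)
$\sqrt{F{\left(-212 \right)} + 18327} = \sqrt{1 + 18327} = \sqrt{18328} = 2 \sqrt{4582}$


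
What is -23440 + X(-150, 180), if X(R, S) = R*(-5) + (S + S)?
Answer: -22330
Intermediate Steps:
X(R, S) = -5*R + 2*S
-23440 + X(-150, 180) = -23440 + (-5*(-150) + 2*180) = -23440 + (750 + 360) = -23440 + 1110 = -22330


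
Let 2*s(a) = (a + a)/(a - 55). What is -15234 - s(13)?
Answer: -639815/42 ≈ -15234.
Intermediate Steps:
s(a) = a/(-55 + a) (s(a) = ((a + a)/(a - 55))/2 = ((2*a)/(-55 + a))/2 = (2*a/(-55 + a))/2 = a/(-55 + a))
-15234 - s(13) = -15234 - 13/(-55 + 13) = -15234 - 13/(-42) = -15234 - 13*(-1)/42 = -15234 - 1*(-13/42) = -15234 + 13/42 = -639815/42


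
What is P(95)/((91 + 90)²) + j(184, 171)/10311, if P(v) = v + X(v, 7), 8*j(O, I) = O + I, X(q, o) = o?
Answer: 20043931/2702389368 ≈ 0.0074171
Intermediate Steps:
j(O, I) = I/8 + O/8 (j(O, I) = (O + I)/8 = (I + O)/8 = I/8 + O/8)
P(v) = 7 + v (P(v) = v + 7 = 7 + v)
P(95)/((91 + 90)²) + j(184, 171)/10311 = (7 + 95)/((91 + 90)²) + ((⅛)*171 + (⅛)*184)/10311 = 102/(181²) + (171/8 + 23)*(1/10311) = 102/32761 + (355/8)*(1/10311) = 102*(1/32761) + 355/82488 = 102/32761 + 355/82488 = 20043931/2702389368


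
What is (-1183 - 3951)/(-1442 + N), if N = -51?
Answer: 5134/1493 ≈ 3.4387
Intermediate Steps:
(-1183 - 3951)/(-1442 + N) = (-1183 - 3951)/(-1442 - 51) = -5134/(-1493) = -5134*(-1/1493) = 5134/1493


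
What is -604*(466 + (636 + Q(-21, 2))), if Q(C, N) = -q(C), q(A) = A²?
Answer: -399244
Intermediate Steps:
Q(C, N) = -C²
-604*(466 + (636 + Q(-21, 2))) = -604*(466 + (636 - 1*(-21)²)) = -604*(466 + (636 - 1*441)) = -604*(466 + (636 - 441)) = -604*(466 + 195) = -604*661 = -399244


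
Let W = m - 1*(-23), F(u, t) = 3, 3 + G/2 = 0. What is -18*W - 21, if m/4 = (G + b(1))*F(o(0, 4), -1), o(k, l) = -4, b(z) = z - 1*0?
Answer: 645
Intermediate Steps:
G = -6 (G = -6 + 2*0 = -6 + 0 = -6)
b(z) = z (b(z) = z + 0 = z)
m = -60 (m = 4*((-6 + 1)*3) = 4*(-5*3) = 4*(-15) = -60)
W = -37 (W = -60 - 1*(-23) = -60 + 23 = -37)
-18*W - 21 = -18*(-37) - 21 = 666 - 21 = 645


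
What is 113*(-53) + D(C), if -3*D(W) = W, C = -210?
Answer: -5919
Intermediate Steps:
D(W) = -W/3
113*(-53) + D(C) = 113*(-53) - ⅓*(-210) = -5989 + 70 = -5919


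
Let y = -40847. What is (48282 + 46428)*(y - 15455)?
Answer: -5332362420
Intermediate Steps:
(48282 + 46428)*(y - 15455) = (48282 + 46428)*(-40847 - 15455) = 94710*(-56302) = -5332362420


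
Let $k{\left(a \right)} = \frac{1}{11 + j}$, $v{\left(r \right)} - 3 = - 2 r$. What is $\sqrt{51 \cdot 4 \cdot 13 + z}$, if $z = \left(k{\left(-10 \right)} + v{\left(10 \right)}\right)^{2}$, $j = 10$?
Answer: $\frac{2 \sqrt{324067}}{21} \approx 54.216$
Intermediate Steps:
$v{\left(r \right)} = 3 - 2 r$
$k{\left(a \right)} = \frac{1}{21}$ ($k{\left(a \right)} = \frac{1}{11 + 10} = \frac{1}{21}$)
$z = \frac{126736}{441}$ ($z = \left(\frac{1}{21} + \left(3 - 20\right)\right)^{2} = \left(\frac{1}{21} - 17\right)^{2} = \left(- \frac{356}{21}\right)^{2} = \frac{126736}{441} \approx 287.38$)
$\sqrt{51 \cdot 4 \cdot 13 + z} = \sqrt{51 \cdot 4 \cdot 13 + \frac{126736}{441}} = \sqrt{204 \cdot 13 + \frac{126736}{441}} = \sqrt{2652 + \frac{126736}{441}} = \sqrt{\frac{1296268}{441}} = \frac{2 \sqrt{324067}}{21}$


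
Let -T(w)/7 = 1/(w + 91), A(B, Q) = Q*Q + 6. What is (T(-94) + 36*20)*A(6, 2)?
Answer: 21670/3 ≈ 7223.3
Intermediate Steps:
A(B, Q) = 6 + Q² (A(B, Q) = Q² + 6 = 6 + Q²)
T(w) = -7/(91 + w) (T(w) = -7/(w + 91) = -7/(91 + w))
(T(-94) + 36*20)*A(6, 2) = (-7/(91 - 94) + 36*20)*(6 + 2²) = (-7/(-3) + 720)*(6 + 4) = (-7*(-⅓) + 720)*10 = (7/3 + 720)*10 = (2167/3)*10 = 21670/3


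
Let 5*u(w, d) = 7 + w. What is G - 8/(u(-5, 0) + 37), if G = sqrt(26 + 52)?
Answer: -40/187 + sqrt(78) ≈ 8.6179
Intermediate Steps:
u(w, d) = 7/5 + w/5 (u(w, d) = (7 + w)/5 = 7/5 + w/5)
G = sqrt(78) ≈ 8.8318
G - 8/(u(-5, 0) + 37) = sqrt(78) - 8/((7/5 + (1/5)*(-5)) + 37) = sqrt(78) - 8/((7/5 - 1) + 37) = sqrt(78) - 8/(2/5 + 37) = sqrt(78) - 8/187/5 = sqrt(78) - 8*5/187 = sqrt(78) - 40/187 = -40/187 + sqrt(78)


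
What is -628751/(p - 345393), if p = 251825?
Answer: 628751/93568 ≈ 6.7197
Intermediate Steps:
-628751/(p - 345393) = -628751/(251825 - 345393) = -628751/(-93568) = -628751*(-1/93568) = 628751/93568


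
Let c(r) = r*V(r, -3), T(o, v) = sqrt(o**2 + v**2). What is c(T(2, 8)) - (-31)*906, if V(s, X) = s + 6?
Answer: 28154 + 12*sqrt(17) ≈ 28203.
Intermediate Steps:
V(s, X) = 6 + s
c(r) = r*(6 + r)
c(T(2, 8)) - (-31)*906 = sqrt(2**2 + 8**2)*(6 + sqrt(2**2 + 8**2)) - (-31)*906 = sqrt(4 + 64)*(6 + sqrt(4 + 64)) - 1*(-28086) = sqrt(68)*(6 + sqrt(68)) + 28086 = (2*sqrt(17))*(6 + 2*sqrt(17)) + 28086 = 2*sqrt(17)*(6 + 2*sqrt(17)) + 28086 = 28086 + 2*sqrt(17)*(6 + 2*sqrt(17))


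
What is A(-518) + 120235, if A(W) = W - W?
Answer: 120235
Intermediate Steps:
A(W) = 0
A(-518) + 120235 = 0 + 120235 = 120235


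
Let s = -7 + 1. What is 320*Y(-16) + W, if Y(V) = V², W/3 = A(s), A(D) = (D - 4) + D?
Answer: 81872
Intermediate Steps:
s = -6
A(D) = -4 + 2*D (A(D) = (-4 + D) + D = -4 + 2*D)
W = -48 (W = 3*(-4 + 2*(-6)) = 3*(-4 - 12) = 3*(-16) = -48)
320*Y(-16) + W = 320*(-16)² - 48 = 320*256 - 48 = 81920 - 48 = 81872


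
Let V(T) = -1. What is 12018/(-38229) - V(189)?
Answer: 8737/12743 ≈ 0.68563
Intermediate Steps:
12018/(-38229) - V(189) = 12018/(-38229) - 1*(-1) = 12018*(-1/38229) + 1 = -4006/12743 + 1 = 8737/12743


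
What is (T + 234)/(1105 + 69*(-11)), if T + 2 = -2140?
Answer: -954/173 ≈ -5.5145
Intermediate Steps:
T = -2142 (T = -2 - 2140 = -2142)
(T + 234)/(1105 + 69*(-11)) = (-2142 + 234)/(1105 + 69*(-11)) = -1908/(1105 - 759) = -1908/346 = -1908*1/346 = -954/173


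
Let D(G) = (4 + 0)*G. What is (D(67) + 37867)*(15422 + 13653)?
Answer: 1108775125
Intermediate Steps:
D(G) = 4*G
(D(67) + 37867)*(15422 + 13653) = (4*67 + 37867)*(15422 + 13653) = (268 + 37867)*29075 = 38135*29075 = 1108775125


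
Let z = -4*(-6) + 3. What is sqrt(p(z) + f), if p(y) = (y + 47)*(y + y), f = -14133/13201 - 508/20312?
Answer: 31*sqrt(18680223036193426)/67034678 ≈ 63.205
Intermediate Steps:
f = -73443901/67034678 (f = -14133*1/13201 - 508*1/20312 = -14133/13201 - 127/5078 = -73443901/67034678 ≈ -1.0956)
z = 27 (z = 24 + 3 = 27)
p(y) = 2*y*(47 + y) (p(y) = (47 + y)*(2*y) = 2*y*(47 + y))
sqrt(p(z) + f) = sqrt(2*27*(47 + 27) - 73443901/67034678) = sqrt(2*27*74 - 73443901/67034678) = sqrt(3996 - 73443901/67034678) = sqrt(267797129387/67034678) = 31*sqrt(18680223036193426)/67034678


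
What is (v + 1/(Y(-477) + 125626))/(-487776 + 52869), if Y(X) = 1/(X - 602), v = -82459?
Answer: 11177354802848/58951840862871 ≈ 0.18960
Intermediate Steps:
Y(X) = 1/(-602 + X)
(v + 1/(Y(-477) + 125626))/(-487776 + 52869) = (-82459 + 1/(1/(-602 - 477) + 125626))/(-487776 + 52869) = (-82459 + 1/(1/(-1079) + 125626))/(-434907) = (-82459 + 1/(-1/1079 + 125626))*(-1/434907) = (-82459 + 1/(135550453/1079))*(-1/434907) = (-82459 + 1079/135550453)*(-1/434907) = -11177354802848/135550453*(-1/434907) = 11177354802848/58951840862871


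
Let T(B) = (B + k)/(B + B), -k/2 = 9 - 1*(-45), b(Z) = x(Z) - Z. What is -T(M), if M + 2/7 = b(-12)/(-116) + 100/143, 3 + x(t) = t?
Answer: 4163167/34018 ≈ 122.38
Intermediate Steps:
x(t) = -3 + t
b(Z) = -3 (b(Z) = (-3 + Z) - Z = -3)
k = -108 (k = -2*(9 - 1*(-45)) = -2*(9 + 45) = -2*54 = -108)
M = 51027/116116 (M = -2/7 + (-3/(-116) + 100/143) = -2/7 + (-3*(-1/116) + 100*(1/143)) = -2/7 + (3/116 + 100/143) = -2/7 + 12029/16588 = 51027/116116 ≈ 0.43945)
T(B) = (-108 + B)/(2*B) (T(B) = (B - 108)/(B + B) = (-108 + B)/((2*B)) = (-108 + B)*(1/(2*B)) = (-108 + B)/(2*B))
-T(M) = -(-108 + 51027/116116)/(2*51027/116116) = -116116*(-12489501)/(2*51027*116116) = -1*(-4163167/34018) = 4163167/34018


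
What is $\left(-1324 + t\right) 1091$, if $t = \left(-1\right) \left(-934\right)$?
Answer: $-425490$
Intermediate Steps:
$t = 934$
$\left(-1324 + t\right) 1091 = \left(-1324 + 934\right) 1091 = \left(-390\right) 1091 = -425490$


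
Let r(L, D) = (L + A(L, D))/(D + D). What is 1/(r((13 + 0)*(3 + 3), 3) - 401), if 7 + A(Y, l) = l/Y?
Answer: -156/60709 ≈ -0.0025696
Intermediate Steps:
A(Y, l) = -7 + l/Y
r(L, D) = (-7 + L + D/L)/(2*D) (r(L, D) = (L + (-7 + D/L))/(D + D) = (-7 + L + D/L)/((2*D)) = (-7 + L + D/L)*(1/(2*D)) = (-7 + L + D/L)/(2*D))
1/(r((13 + 0)*(3 + 3), 3) - 401) = 1/((½)*(3 + ((13 + 0)*(3 + 3))² - 7*(13 + 0)*(3 + 3))/(3*((13 + 0)*(3 + 3))) - 401) = 1/((½)*(⅓)*(3 + (13*6)² - 91*6)/(13*6) - 401) = 1/((½)*(⅓)*(3 + 78² - 7*78)/78 - 401) = 1/((½)*(⅓)*(1/78)*(3 + 6084 - 546) - 401) = 1/((½)*(⅓)*(1/78)*5541 - 401) = 1/(1847/156 - 401) = 1/(-60709/156) = -156/60709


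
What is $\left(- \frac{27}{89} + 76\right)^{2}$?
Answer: $\frac{45387169}{7921} \approx 5730.0$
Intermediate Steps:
$\left(- \frac{27}{89} + 76\right)^{2} = \left(\frac{6737}{89}\right)^{2} = \frac{45387169}{7921}$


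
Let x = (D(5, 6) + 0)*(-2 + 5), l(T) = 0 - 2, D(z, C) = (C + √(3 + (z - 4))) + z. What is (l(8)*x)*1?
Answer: -78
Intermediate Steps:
D(z, C) = C + z + √(-1 + z) (D(z, C) = (C + √(3 + (-4 + z))) + z = (C + √(-1 + z)) + z = C + z + √(-1 + z))
l(T) = -2
x = 39 (x = ((6 + 5 + √(-1 + 5)) + 0)*(-2 + 5) = ((6 + 5 + √4) + 0)*3 = ((6 + 5 + 2) + 0)*3 = (13 + 0)*3 = 13*3 = 39)
(l(8)*x)*1 = -2*39*1 = -78*1 = -78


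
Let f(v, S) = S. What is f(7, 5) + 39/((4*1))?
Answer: 59/4 ≈ 14.750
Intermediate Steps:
f(7, 5) + 39/((4*1)) = 5 + 39/((4*1)) = 5 + 39/4 = 59/4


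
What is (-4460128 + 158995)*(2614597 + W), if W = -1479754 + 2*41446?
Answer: -5237640193755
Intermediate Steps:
W = -1396862 (W = -1479754 + 82892 = -1396862)
(-4460128 + 158995)*(2614597 + W) = (-4460128 + 158995)*(2614597 - 1396862) = -4301133*1217735 = -5237640193755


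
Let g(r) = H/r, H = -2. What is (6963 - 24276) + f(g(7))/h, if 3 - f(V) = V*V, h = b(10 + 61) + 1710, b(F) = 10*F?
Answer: -186634127/10780 ≈ -17313.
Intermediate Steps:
h = 2420 (h = 10*(10 + 61) + 1710 = 10*71 + 1710 = 710 + 1710 = 2420)
g(r) = -2/r
f(V) = 3 - V**2 (f(V) = 3 - V*V = 3 - V**2)
(6963 - 24276) + f(g(7))/h = (6963 - 24276) + (3 - (-2/7)**2)/2420 = -17313 + (3 - (-2*1/7)**2)*(1/2420) = -17313 + (3 - (-2/7)**2)*(1/2420) = -17313 + (3 - 1*4/49)*(1/2420) = -17313 + (3 - 4/49)*(1/2420) = -17313 + (143/49)*(1/2420) = -17313 + 13/10780 = -186634127/10780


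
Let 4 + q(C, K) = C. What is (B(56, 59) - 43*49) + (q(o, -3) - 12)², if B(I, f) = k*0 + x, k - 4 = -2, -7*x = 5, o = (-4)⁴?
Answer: 388446/7 ≈ 55492.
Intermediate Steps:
o = 256
x = -5/7 (x = -⅐*5 = -5/7 ≈ -0.71429)
k = 2 (k = 4 - 2 = 2)
q(C, K) = -4 + C
B(I, f) = -5/7 (B(I, f) = 2*0 - 5/7 = 0 - 5/7 = -5/7)
(B(56, 59) - 43*49) + (q(o, -3) - 12)² = (-5/7 - 43*49) + ((-4 + 256) - 12)² = (-5/7 - 2107) + (252 - 12)² = -14754/7 + 240² = -14754/7 + 57600 = 388446/7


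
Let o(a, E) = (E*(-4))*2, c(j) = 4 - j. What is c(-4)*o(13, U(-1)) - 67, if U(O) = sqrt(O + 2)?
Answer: -131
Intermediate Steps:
U(O) = sqrt(2 + O)
o(a, E) = -8*E (o(a, E) = -4*E*2 = -8*E)
c(-4)*o(13, U(-1)) - 67 = (4 - 1*(-4))*(-8*sqrt(2 - 1)) - 67 = (4 + 4)*(-8*sqrt(1)) - 67 = 8*(-8*1) - 67 = 8*(-8) - 67 = -64 - 67 = -131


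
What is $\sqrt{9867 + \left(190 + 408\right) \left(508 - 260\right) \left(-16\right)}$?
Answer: $i \sqrt{2362997} \approx 1537.2 i$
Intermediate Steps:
$\sqrt{9867 + \left(190 + 408\right) \left(508 - 260\right) \left(-16\right)} = \sqrt{9867 + 598 \cdot 248 \left(-16\right)} = \sqrt{9867 + 148304 \left(-16\right)} = \sqrt{9867 - 2372864} = \sqrt{-2362997} = i \sqrt{2362997}$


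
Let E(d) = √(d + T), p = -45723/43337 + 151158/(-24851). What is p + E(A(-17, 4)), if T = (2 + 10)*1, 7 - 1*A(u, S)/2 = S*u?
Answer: -7686996519/1076967787 + 9*√2 ≈ 5.5903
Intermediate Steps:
A(u, S) = 14 - 2*S*u
T = 12 (T = 12*1 = 12)
p = -7686996519/1076967787 (p = -45723*1/43337 + 151158*(-1/24851) = -45723/43337 - 151158/24851 = -7686996519/1076967787 ≈ -7.1376)
E(d) = √(12 + d) (E(d) = √(d + 12) = √(12 + d))
p + E(A(-17, 4)) = -7686996519/1076967787 + √(12 + (14 - 2*4*(-17))) = -7686996519/1076967787 + √(12 + (14 + 136)) = -7686996519/1076967787 + √(12 + 150) = -7686996519/1076967787 + √162 = -7686996519/1076967787 + 9*√2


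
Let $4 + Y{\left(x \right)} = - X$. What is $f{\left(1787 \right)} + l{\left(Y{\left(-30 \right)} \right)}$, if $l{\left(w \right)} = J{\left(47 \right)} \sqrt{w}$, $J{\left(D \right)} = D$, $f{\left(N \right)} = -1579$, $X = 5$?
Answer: $-1579 + 141 i \approx -1579.0 + 141.0 i$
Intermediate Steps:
$Y{\left(x \right)} = -9$ ($Y{\left(x \right)} = -4 - 5 = -9$)
$l{\left(w \right)} = 47 \sqrt{w}$
$f{\left(1787 \right)} + l{\left(Y{\left(-30 \right)} \right)} = -1579 + 47 \sqrt{-9} = -1579 + 47 \cdot 3 i = -1579 + 141 i$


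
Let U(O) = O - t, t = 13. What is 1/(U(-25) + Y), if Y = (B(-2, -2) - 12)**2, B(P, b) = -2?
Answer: 1/158 ≈ 0.0063291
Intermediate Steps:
Y = 196 (Y = (-2 - 12)**2 = (-14)**2 = 196)
U(O) = -13 + O (U(O) = O - 1*13 = O - 13 = -13 + O)
1/(U(-25) + Y) = 1/((-13 - 25) + 196) = 1/(-38 + 196) = 1/158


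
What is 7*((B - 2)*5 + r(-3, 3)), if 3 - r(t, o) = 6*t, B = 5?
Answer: 252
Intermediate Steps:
r(t, o) = 3 - 6*t
7*((B - 2)*5 + r(-3, 3)) = 7*((5 - 2)*5 + (3 - 6*(-3))) = 7*(3*5 + (3 + 18)) = 7*(15 + 21) = 7*36 = 252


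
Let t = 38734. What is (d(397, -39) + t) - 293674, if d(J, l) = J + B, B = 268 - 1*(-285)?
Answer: -253990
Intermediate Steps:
B = 553 (B = 268 + 285 = 553)
d(J, l) = 553 + J (d(J, l) = J + 553 = 553 + J)
(d(397, -39) + t) - 293674 = ((553 + 397) + 38734) - 293674 = (950 + 38734) - 293674 = 39684 - 293674 = -253990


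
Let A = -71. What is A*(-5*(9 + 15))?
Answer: 8520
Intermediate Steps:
A*(-5*(9 + 15)) = -(-355)*(9 + 15) = -(-355)*24 = -71*(-120) = 8520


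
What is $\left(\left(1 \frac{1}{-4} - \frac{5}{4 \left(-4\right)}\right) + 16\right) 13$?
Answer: $\frac{3341}{16} \approx 208.81$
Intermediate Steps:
$\left(\left(1 \frac{1}{-4} - \frac{5}{4 \left(-4\right)}\right) + 16\right) 13 = \left(\left(1 \left(- \frac{1}{4}\right) - \frac{5}{-16}\right) + 16\right) 13 = \left(\left(- \frac{1}{4} - - \frac{5}{16}\right) + 16\right) 13 = \left(\left(- \frac{1}{4} + \frac{5}{16}\right) + 16\right) 13 = \left(\frac{1}{16} + 16\right) 13 = \frac{257}{16} \cdot 13 = \frac{3341}{16}$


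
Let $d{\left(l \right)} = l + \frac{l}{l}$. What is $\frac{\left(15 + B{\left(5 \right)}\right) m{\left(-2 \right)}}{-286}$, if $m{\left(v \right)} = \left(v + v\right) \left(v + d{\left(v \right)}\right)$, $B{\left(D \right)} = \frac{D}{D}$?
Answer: $- \frac{96}{143} \approx -0.67133$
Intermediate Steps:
$B{\left(D \right)} = 1$
$d{\left(l \right)} = 1 + l$ ($d{\left(l \right)} = l + 1 = 1 + l$)
$m{\left(v \right)} = 2 v \left(1 + 2 v\right)$ ($m{\left(v \right)} = \left(v + v\right) \left(v + \left(1 + v\right)\right) = 2 v \left(1 + 2 v\right)$)
$\frac{\left(15 + B{\left(5 \right)}\right) m{\left(-2 \right)}}{-286} = \frac{\left(15 + 1\right) 2 \left(-2\right) \left(1 + 2 \left(-2\right)\right)}{-286} = 16 \cdot 2 \left(-2\right) \left(1 - 4\right) \left(- \frac{1}{286}\right) = 16 \cdot 2 \left(-2\right) \left(-3\right) \left(- \frac{1}{286}\right) = 16 \cdot 12 \left(- \frac{1}{286}\right) = 192 \left(- \frac{1}{286}\right) = - \frac{96}{143}$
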